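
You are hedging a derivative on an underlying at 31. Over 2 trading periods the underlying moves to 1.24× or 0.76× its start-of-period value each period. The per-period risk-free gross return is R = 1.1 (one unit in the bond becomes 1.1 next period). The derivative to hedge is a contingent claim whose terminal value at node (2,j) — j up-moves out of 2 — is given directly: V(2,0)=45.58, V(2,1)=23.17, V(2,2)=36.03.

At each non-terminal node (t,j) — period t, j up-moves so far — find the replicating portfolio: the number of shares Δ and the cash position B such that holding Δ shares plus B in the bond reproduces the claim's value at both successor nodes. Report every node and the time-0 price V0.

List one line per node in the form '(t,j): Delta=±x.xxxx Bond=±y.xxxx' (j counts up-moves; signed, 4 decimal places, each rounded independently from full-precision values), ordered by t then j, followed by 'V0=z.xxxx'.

No-arbitrage ⇒ martingale measure with p* = (R−d)/(u−d) = 0.7083.
Terminal payoffs: V(2,0)=45.5800, V(2,1)=23.1700, V(2,2)=36.0300
(1,0): S=23.5600. Δ = (V_up−V_dn)/(S_up−S_dn) = (23.1700−45.5800)/(29.2144−17.9056) = -1.9816. V = [p*·23.1700 + (1−p*)·45.5800]/1.1 = 27.0057. B = V − Δ·S = 73.6932.
(1,1): S=38.4400. Δ = (V_up−V_dn)/(S_up−S_dn) = (36.0300−23.1700)/(47.6656−29.2144) = 0.6970. V = [p*·36.0300 + (1−p*)·23.1700]/1.1 = 29.3447. B = V − Δ·S = 2.5530.
(0,0): S=31.0000. Δ = (V_up−V_dn)/(S_up−S_dn) = (29.3447−27.0057)/(38.4400−23.5600) = 0.1572. V = [p*·29.3447 + (1−p*)·27.0057]/1.1 = 26.0568. B = V − Δ·S = 21.1839.
Each (Δ,B) replicates both successor values, so the strategy is self-financing and V0 is arbitrage-free.

(0,0): Delta=0.1572 Bond=21.1839
(1,0): Delta=-1.9816 Bond=73.6932
(1,1): Delta=0.6970 Bond=2.5530
V0=26.0568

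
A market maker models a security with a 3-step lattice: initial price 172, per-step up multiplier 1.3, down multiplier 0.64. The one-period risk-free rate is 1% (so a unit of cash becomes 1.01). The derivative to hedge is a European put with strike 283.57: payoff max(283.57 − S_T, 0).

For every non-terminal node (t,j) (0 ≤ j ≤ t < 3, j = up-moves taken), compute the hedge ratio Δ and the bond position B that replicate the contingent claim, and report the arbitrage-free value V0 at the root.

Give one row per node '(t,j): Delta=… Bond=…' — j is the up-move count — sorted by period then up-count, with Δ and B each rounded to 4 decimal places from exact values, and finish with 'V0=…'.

Since d<R<u, set p* = (R−d)/(u−d) = 0.5606; price each node as the discounted p*-expectation of its children.
Payoff layer (t=3): V(3,0)=238.4812, V(3,1)=191.9834, V(3,2)=97.5348, V(3,3)=0.0000
  t=2,j=0: stock 70.4512 → up 91.5866 (V=191.9834), down 45.0888 (V=238.4812). Price 210.3112; hedge Δ=-1.0000, bond B=280.7624.
  t=2,j=1: stock 143.1040 → up 186.0352 (V=97.5348), down 91.5866 (V=191.9834). Price 137.6584; hedge Δ=-1.0000, bond B=280.7624.
  t=2,j=2: stock 290.6800 → up 377.8840 (V=0.0000), down 186.0352 (V=97.5348). Price 42.4319; hedge Δ=-0.5084, bond B=190.2119.
  t=1,j=0: stock 110.0800 → up 143.1040 (V=137.6584), down 70.4512 (V=210.3112). Price 167.9026; hedge Δ=-1.0000, bond B=277.9826.
  t=1,j=1: stock 223.6000 → up 290.6800 (V=42.4319), down 143.1040 (V=137.6584). Price 83.4394; hedge Δ=-0.6453, bond B=227.7220.
  t=0,j=0: stock 172.0000 → up 223.6000 (V=83.4394), down 110.0800 (V=167.9026). Price 119.3584; hedge Δ=-0.7440, bond B=247.3329.
Self-financing check: at every node Δ·S+B equals the discounted successor values.

(0,0): Delta=-0.7440 Bond=247.3329
(1,0): Delta=-1.0000 Bond=277.9826
(1,1): Delta=-0.6453 Bond=227.7220
(2,0): Delta=-1.0000 Bond=280.7624
(2,1): Delta=-1.0000 Bond=280.7624
(2,2): Delta=-0.5084 Bond=190.2119
V0=119.3584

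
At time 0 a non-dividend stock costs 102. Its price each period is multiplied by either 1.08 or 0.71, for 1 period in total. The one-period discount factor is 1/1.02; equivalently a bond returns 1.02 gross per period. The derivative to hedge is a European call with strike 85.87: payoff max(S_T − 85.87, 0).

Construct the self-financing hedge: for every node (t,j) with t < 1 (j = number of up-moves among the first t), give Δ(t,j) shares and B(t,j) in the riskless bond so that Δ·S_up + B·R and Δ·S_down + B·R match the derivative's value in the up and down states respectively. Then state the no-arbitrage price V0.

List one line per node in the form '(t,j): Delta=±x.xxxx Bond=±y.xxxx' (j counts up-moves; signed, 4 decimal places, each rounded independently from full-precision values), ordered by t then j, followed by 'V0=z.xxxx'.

(0,0): Delta=0.6436 Bond=-45.6966
V0=19.9520

The replicating-portfolio and risk-neutral prices coincide; use p* = (1.02−0.71)/(1.08−0.71) = 0.8378 for the latter.
Terminal payoffs: V(1,0)=0.0000, V(1,1)=24.2900
  t=0,j=0: stock 102.0000 → up 110.1600 (V=24.2900), down 72.4200 (V=0.0000). Price 19.9520; hedge Δ=0.6436, bond B=-45.6966.
Each (Δ,B) replicates both successor values, so the strategy is self-financing and V0 is arbitrage-free.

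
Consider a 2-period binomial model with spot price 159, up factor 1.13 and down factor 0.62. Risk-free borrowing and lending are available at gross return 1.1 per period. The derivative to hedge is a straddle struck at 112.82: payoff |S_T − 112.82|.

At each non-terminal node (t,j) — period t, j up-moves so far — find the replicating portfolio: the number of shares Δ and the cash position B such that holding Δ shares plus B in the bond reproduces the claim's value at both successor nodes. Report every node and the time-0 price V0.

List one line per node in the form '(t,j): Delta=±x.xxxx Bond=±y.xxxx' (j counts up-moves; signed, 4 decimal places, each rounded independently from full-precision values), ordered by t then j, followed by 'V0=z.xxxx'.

No-arbitrage ⇒ martingale measure with p* = (R−d)/(u−d) = 0.9412.
Terminal values V(2,·): V(2,0)=51.7004, V(2,1)=1.4246, V(2,2)=90.2071
  t=1,j=0: stock 98.5800 → up 111.3954 (V=1.4246), down 61.1196 (V=51.7004). Price 3.9836; hedge Δ=-1.0000, bond B=102.5636.
  t=1,j=1: stock 179.6700 → up 203.0271 (V=90.2071), down 111.3954 (V=1.4246). Price 77.2587; hedge Δ=0.9689, bond B=-96.8246.
  t=0,j=0: stock 159.0000 → up 179.6700 (V=77.2587), down 98.5800 (V=3.9836). Price 66.3168; hedge Δ=0.9036, bond B=-77.3599.
The time-0 hedge costs 66.3168, which is the no-arbitrage price.

(0,0): Delta=0.9036 Bond=-77.3599
(1,0): Delta=-1.0000 Bond=102.5636
(1,1): Delta=0.9689 Bond=-96.8246
V0=66.3168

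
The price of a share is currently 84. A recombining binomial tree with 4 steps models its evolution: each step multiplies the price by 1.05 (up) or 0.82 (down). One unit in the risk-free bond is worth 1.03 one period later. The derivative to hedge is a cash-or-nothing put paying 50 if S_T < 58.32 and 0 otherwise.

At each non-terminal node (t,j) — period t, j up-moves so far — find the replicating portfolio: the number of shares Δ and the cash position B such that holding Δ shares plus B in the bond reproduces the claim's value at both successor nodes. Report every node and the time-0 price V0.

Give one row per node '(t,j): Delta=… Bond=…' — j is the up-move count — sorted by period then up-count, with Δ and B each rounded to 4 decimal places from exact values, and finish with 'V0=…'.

Risk-neutral probability p* = (R−d)/(u−d) = (1.03−0.82)/(1.05−0.82) = 0.9130.
Payoff layer (t=4): V(4,0)=50.0000, V(4,1)=50.0000, V(4,2)=0.0000, V(4,3)=0.0000, V(4,4)=0.0000
Node (3,0) S=46.3149: V=(p*·50.0000+(1−p*)·50.0000)/1.03=48.5437; Δ=(50.0000−50.0000)/(48.6307−37.9782)=0.0000; B=V−Δ·S=48.5437
Node (3,1) S=59.3057: V=(p*·0.0000+(1−p*)·50.0000)/1.03=4.2212; Δ=(0.0000−50.0000)/(62.2710−48.6307)=-3.6656; B=V−Δ·S=221.6125
Node (3,2) S=75.9402: V=(p*·0.0000+(1−p*)·0.0000)/1.03=0.0000; Δ=(0.0000−0.0000)/(79.7372−62.2710)=0.0000; B=V−Δ·S=0.0000
Node (3,3) S=97.2405: V=(p*·0.0000+(1−p*)·0.0000)/1.03=0.0000; Δ=(0.0000−0.0000)/(102.1025−79.7372)=0.0000; B=V−Δ·S=0.0000
Node (2,0) S=56.4816: V=(p*·4.2212+(1−p*)·48.5437)/1.03=7.8401; Δ=(4.2212−48.5437)/(59.3057−46.3149)=-3.4118; B=V−Δ·S=200.5466
Node (2,1) S=72.3240: V=(p*·0.0000+(1−p*)·4.2212)/1.03=0.3564; Δ=(0.0000−4.2212)/(75.9402−59.3057)=-0.2538; B=V−Δ·S=18.7094
Node (2,2) S=92.6100: V=(p*·0.0000+(1−p*)·0.0000)/1.03=0.0000; Δ=(0.0000−0.0000)/(97.2405−75.9402)=0.0000; B=V−Δ·S=0.0000
Node (1,0) S=68.8800: V=(p*·0.3564+(1−p*)·7.8401)/1.03=0.9778; Δ=(0.3564−7.8401)/(72.3240−56.4816)=-0.4724; B=V−Δ·S=33.5158
Node (1,1) S=88.2000: V=(p*·0.0000+(1−p*)·0.3564)/1.03=0.0301; Δ=(0.0000−0.3564)/(92.6100−72.3240)=-0.0176; B=V−Δ·S=1.5795
Node (0,0) S=84.0000: V=(p*·0.0301+(1−p*)·0.9778)/1.03=0.1092; Δ=(0.0301−0.9778)/(88.2000−68.8800)=-0.0491; B=V−Δ·S=4.2297
Root portfolio cost Δ·84+B reproduces V0=0.1092.

(0,0): Delta=-0.0491 Bond=4.2297
(1,0): Delta=-0.4724 Bond=33.5158
(1,1): Delta=-0.0176 Bond=1.5795
(2,0): Delta=-3.4118 Bond=200.5466
(2,1): Delta=-0.2538 Bond=18.7094
(2,2): Delta=0.0000 Bond=0.0000
(3,0): Delta=0.0000 Bond=48.5437
(3,1): Delta=-3.6656 Bond=221.6125
(3,2): Delta=0.0000 Bond=0.0000
(3,3): Delta=0.0000 Bond=0.0000
V0=0.1092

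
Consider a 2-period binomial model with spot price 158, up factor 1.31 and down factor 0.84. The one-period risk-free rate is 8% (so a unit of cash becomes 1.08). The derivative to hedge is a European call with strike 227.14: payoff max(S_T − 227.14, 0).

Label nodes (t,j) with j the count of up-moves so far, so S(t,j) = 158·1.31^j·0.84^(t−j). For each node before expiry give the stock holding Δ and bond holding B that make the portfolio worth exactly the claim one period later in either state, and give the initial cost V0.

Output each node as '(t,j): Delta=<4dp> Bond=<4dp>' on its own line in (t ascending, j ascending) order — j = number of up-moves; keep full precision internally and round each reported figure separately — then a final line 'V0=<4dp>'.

(0,0): Delta=0.2802 Bond=-34.4300
(1,0): Delta=0.0000 Bond=0.0000
(1,1): Delta=0.4523 Bond=-72.8195
V0=9.8372

Risk-neutral probability p* = (R−d)/(u−d) = (1.08−0.84)/(1.31−0.84) = 0.5106.
Terminal payoffs: V(2,0)=0.0000, V(2,1)=0.0000, V(2,2)=44.0038
  t=1,j=0: stock 132.7200 → up 173.8632 (V=0.0000), down 111.4848 (V=0.0000). Price 0.0000; hedge Δ=0.0000, bond B=0.0000.
  t=1,j=1: stock 206.9800 → up 271.1438 (V=44.0038), down 173.8632 (V=0.0000). Price 20.8056; hedge Δ=0.4523, bond B=-72.8195.
  t=0,j=0: stock 158.0000 → up 206.9800 (V=20.8056), down 132.7200 (V=0.0000). Price 9.8372; hedge Δ=0.2802, bond B=-34.4300.
Root portfolio cost Δ·158+B reproduces V0=9.8372.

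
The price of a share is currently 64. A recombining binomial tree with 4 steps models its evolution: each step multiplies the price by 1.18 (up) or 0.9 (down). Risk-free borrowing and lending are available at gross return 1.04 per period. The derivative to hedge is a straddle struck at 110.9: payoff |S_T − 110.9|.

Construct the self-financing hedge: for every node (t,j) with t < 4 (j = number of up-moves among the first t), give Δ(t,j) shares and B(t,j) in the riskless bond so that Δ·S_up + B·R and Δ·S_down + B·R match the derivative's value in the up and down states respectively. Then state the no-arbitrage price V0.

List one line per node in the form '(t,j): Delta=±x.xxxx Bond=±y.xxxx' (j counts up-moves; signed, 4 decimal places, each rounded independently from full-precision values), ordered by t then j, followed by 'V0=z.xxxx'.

(0,0): Delta=-0.8365 Bond=85.7433
(1,0): Delta=-1.0000 Bond=98.5897
(1,1): Delta=-0.7118 Bond=79.7563
(2,0): Delta=-1.0000 Bond=102.5333
(2,1): Delta=-1.0000 Bond=102.5333
(2,2): Delta=-0.4920 Bond=63.3598
(3,0): Delta=-1.0000 Bond=106.6346
(3,1): Delta=-1.0000 Bond=106.6346
(3,2): Delta=-1.0000 Bond=106.6346
(3,3): Delta=-0.1046 Bond=25.1539
V0=32.2063

No-arbitrage ⇒ martingale measure with p* = (R−d)/(u−d) = 0.5000.
At expiry t=4: V(4,0)=68.9096, V(4,1)=55.8459, V(4,2)=38.7180, V(4,3)=16.2614, V(4,4)=13.1818
(3,0): S=46.6560. Δ = (V_up−V_dn)/(S_up−S_dn) = (55.8459−68.9096)/(55.0541−41.9904) = -1.0000. V = [p*·55.8459 + (1−p*)·68.9096]/1.04 = 59.9786. B = V − Δ·S = 106.6346.
(3,1): S=61.1712. Δ = (V_up−V_dn)/(S_up−S_dn) = (38.7180−55.8459)/(72.1820−55.0541) = -1.0000. V = [p*·38.7180 + (1−p*)·55.8459]/1.04 = 45.4634. B = V − Δ·S = 106.6346.
(3,2): S=80.2022. Δ = (V_up−V_dn)/(S_up−S_dn) = (16.2614−38.7180)/(94.6386−72.1820) = -1.0000. V = [p*·16.2614 + (1−p*)·38.7180]/1.04 = 26.4324. B = V − Δ·S = 106.6346.
(3,3): S=105.1540. Δ = (V_up−V_dn)/(S_up−S_dn) = (13.1818−16.2614)/(124.0818−94.6386) = -0.1046. V = [p*·13.1818 + (1−p*)·16.2614]/1.04 = 14.1554. B = V − Δ·S = 25.1539.
(2,0): S=51.8400. Δ = (V_up−V_dn)/(S_up−S_dn) = (45.4634−59.9786)/(61.1712−46.6560) = -1.0000. V = [p*·45.4634 + (1−p*)·59.9786]/1.04 = 50.6933. B = V − Δ·S = 102.5333.
(2,1): S=67.9680. Δ = (V_up−V_dn)/(S_up−S_dn) = (26.4324−45.4634)/(80.2022−61.1712) = -1.0000. V = [p*·26.4324 + (1−p*)·45.4634]/1.04 = 34.5653. B = V − Δ·S = 102.5333.
(2,2): S=89.1136. Δ = (V_up−V_dn)/(S_up−S_dn) = (14.1554−26.4324)/(105.1540−80.2022) = -0.4920. V = [p*·14.1554 + (1−p*)·26.4324]/1.04 = 19.5133. B = V − Δ·S = 63.3598.
(1,0): S=57.6000. Δ = (V_up−V_dn)/(S_up−S_dn) = (34.5653−50.6933)/(67.9680−51.8400) = -1.0000. V = [p*·34.5653 + (1−p*)·50.6933]/1.04 = 40.9897. B = V − Δ·S = 98.5897.
(1,1): S=75.5200. Δ = (V_up−V_dn)/(S_up−S_dn) = (19.5133−34.5653)/(89.1136−67.9680) = -0.7118. V = [p*·19.5133 + (1−p*)·34.5653]/1.04 = 25.9993. B = V − Δ·S = 79.7563.
(0,0): S=64.0000. Δ = (V_up−V_dn)/(S_up−S_dn) = (25.9993−40.9897)/(75.5200−57.6000) = -0.8365. V = [p*·25.9993 + (1−p*)·40.9897]/1.04 = 32.2063. B = V − Δ·S = 85.7433.
Check: Δ(0,0)·S0 + B(0,0) = 32.2063 = V0.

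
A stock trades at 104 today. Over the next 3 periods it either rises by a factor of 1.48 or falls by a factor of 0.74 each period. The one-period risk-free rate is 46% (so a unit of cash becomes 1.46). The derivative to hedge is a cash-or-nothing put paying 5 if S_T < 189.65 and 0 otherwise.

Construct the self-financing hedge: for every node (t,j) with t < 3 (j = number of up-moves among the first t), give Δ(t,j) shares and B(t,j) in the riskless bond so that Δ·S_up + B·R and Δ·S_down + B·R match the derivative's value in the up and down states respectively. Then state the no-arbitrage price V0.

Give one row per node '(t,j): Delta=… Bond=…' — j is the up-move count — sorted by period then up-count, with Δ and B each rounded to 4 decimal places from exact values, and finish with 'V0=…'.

(0,0): Delta=-0.0289 Bond=3.1276
(1,0): Delta=0.0000 Bond=2.3457
(1,1): Delta=-0.0293 Bond=4.6279
(2,0): Delta=0.0000 Bond=3.4247
(2,1): Delta=0.0000 Bond=3.4247
(2,2): Delta=-0.0297 Bond=6.8493
V0=0.1268

No-arbitrage ⇒ martingale measure with p* = (R−d)/(u−d) = 0.9730.
Terminal values V(3,·): V(3,0)=5.0000, V(3,1)=5.0000, V(3,2)=5.0000, V(3,3)=0.0000
(2,0): S=56.9504. Δ = (V_up−V_dn)/(S_up−S_dn) = (5.0000−5.0000)/(84.2866−42.1433) = 0.0000. V = [p*·5.0000 + (1−p*)·5.0000]/1.46 = 3.4247. B = V − Δ·S = 3.4247.
(2,1): S=113.9008. Δ = (V_up−V_dn)/(S_up−S_dn) = (5.0000−5.0000)/(168.5732−84.2866) = 0.0000. V = [p*·5.0000 + (1−p*)·5.0000]/1.46 = 3.4247. B = V − Δ·S = 3.4247.
(2,2): S=227.8016. Δ = (V_up−V_dn)/(S_up−S_dn) = (0.0000−5.0000)/(337.1464−168.5732) = -0.0297. V = [p*·0.0000 + (1−p*)·5.0000]/1.46 = 0.0926. B = V − Δ·S = 6.8493.
(1,0): S=76.9600. Δ = (V_up−V_dn)/(S_up−S_dn) = (3.4247−3.4247)/(113.9008−56.9504) = 0.0000. V = [p*·3.4247 + (1−p*)·3.4247]/1.46 = 2.3457. B = V − Δ·S = 2.3457.
(1,1): S=153.9200. Δ = (V_up−V_dn)/(S_up−S_dn) = (0.0926−3.4247)/(227.8016−113.9008) = -0.0293. V = [p*·0.0926 + (1−p*)·3.4247]/1.46 = 0.1251. B = V − Δ·S = 4.6279.
(0,0): S=104.0000. Δ = (V_up−V_dn)/(S_up−S_dn) = (0.1251−2.3457)/(153.9200−76.9600) = -0.0289. V = [p*·0.1251 + (1−p*)·2.3457]/1.46 = 0.1268. B = V − Δ·S = 3.1276.
Root portfolio cost Δ·104+B reproduces V0=0.1268.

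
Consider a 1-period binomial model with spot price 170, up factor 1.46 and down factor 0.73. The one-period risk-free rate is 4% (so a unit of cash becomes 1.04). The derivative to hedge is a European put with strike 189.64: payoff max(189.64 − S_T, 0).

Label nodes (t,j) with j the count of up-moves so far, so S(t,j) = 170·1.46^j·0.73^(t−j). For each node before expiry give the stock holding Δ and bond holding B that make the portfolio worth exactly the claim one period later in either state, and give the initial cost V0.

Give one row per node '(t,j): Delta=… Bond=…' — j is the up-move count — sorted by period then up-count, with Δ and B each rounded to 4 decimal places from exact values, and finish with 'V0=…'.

(0,0): Delta=-0.5281 Bond=126.0385
V0=36.2576

No-arbitrage ⇒ martingale measure with p* = (R−d)/(u−d) = 0.4247.
Terminal values V(1,·): V(1,0)=65.5400, V(1,1)=0.0000
  t=0,j=0: stock 170.0000 → up 248.2000 (V=0.0000), down 124.1000 (V=65.5400). Price 36.2576; hedge Δ=-0.5281, bond B=126.0385.
Each (Δ,B) replicates both successor values, so the strategy is self-financing and V0 is arbitrage-free.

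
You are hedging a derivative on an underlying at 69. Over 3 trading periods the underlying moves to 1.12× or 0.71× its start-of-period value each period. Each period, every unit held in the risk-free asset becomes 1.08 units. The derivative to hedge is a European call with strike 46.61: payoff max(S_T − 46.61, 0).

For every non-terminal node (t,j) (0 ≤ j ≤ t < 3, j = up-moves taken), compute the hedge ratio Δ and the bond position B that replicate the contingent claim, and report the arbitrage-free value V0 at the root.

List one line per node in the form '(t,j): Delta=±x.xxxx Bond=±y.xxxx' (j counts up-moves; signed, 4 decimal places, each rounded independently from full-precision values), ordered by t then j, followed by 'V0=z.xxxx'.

(0,0): Delta=0.9550 Bond=-33.7260
(1,0): Delta=0.6175 Bond=-19.8869
(1,1): Delta=0.9782 Bond=-38.2119
(2,0): Delta=0.0000 Bond=0.0000
(2,1): Delta=0.6598 Bond=-23.7998
(2,2): Delta=1.0000 Bond=-43.1574
V0=32.1722

No-arbitrage ⇒ martingale measure with p* = (R−d)/(u−d) = 0.9024.
Terminal values V(3,·): V(3,0)=0.0000, V(3,1)=0.0000, V(3,2)=14.8431, V(3,3)=50.3300
(2,0): S=34.7829. Δ = (V_up−V_dn)/(S_up−S_dn) = (0.0000−0.0000)/(38.9568−24.6959) = 0.0000. V = [p*·0.0000 + (1−p*)·0.0000]/1.08 = 0.0000. B = V − Δ·S = 0.0000.
(2,1): S=54.8688. Δ = (V_up−V_dn)/(S_up−S_dn) = (14.8431−0.0000)/(61.4531−38.9568) = 0.6598. V = [p*·14.8431 + (1−p*)·0.0000]/1.08 = 12.4027. B = V − Δ·S = -23.7998.
(2,2): S=86.5536. Δ = (V_up−V_dn)/(S_up−S_dn) = (50.3300−14.8431)/(96.9400−61.4531) = 1.0000. V = [p*·50.3300 + (1−p*)·14.8431]/1.08 = 43.3962. B = V − Δ·S = -43.1574.
(1,0): S=48.9900. Δ = (V_up−V_dn)/(S_up−S_dn) = (12.4027−0.0000)/(54.8688−34.7829) = 0.6175. V = [p*·12.4027 + (1−p*)·0.0000]/1.08 = 10.3636. B = V − Δ·S = -19.8869.
(1,1): S=77.2800. Δ = (V_up−V_dn)/(S_up−S_dn) = (43.3962−12.4027)/(86.5536−54.8688) = 0.9782. V = [p*·43.3962 + (1−p*)·12.4027]/1.08 = 37.3819. B = V − Δ·S = -38.2119.
(0,0): S=69.0000. Δ = (V_up−V_dn)/(S_up−S_dn) = (37.3819−10.3636)/(77.2800−48.9900) = 0.9550. V = [p*·37.3819 + (1−p*)·10.3636]/1.08 = 32.1722. B = V − Δ·S = -33.7260.
Check: Δ(0,0)·S0 + B(0,0) = 32.1722 = V0.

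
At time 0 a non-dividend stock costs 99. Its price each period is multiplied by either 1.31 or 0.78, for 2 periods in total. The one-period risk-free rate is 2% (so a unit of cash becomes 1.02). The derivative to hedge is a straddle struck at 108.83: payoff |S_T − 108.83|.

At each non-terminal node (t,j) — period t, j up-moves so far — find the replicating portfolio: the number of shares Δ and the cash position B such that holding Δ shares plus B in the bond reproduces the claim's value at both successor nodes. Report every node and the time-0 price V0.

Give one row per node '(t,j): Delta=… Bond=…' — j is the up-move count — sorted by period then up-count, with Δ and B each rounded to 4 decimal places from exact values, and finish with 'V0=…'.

(0,0): Delta=0.0333 Bond=26.3749
(1,0): Delta=-1.0000 Bond=106.6961
(1,1): Delta=0.7768 Bond=-69.5150
V0=29.6745

Risk-neutral probability p* = (R−d)/(u−d) = (1.02−0.78)/(1.31−0.78) = 0.4528.
At expiry t=2: V(2,0)=48.5984, V(2,1)=7.6718, V(2,2)=61.0639
Node (1,0) S=77.2200: V=(p*·7.6718+(1−p*)·48.5984)/1.02=29.4761; Δ=(7.6718−48.5984)/(101.1582−60.2316)=-1.0000; B=V−Δ·S=106.6961
Node (1,1) S=129.6900: V=(p*·61.0639+(1−p*)·7.6718)/1.02=31.2249; Δ=(61.0639−7.6718)/(169.8939−101.1582)=0.7768; B=V−Δ·S=-69.5150
Node (0,0) S=99.0000: V=(p*·31.2249+(1−p*)·29.4761)/1.02=29.6745; Δ=(31.2249−29.4761)/(129.6900−77.2200)=0.0333; B=V−Δ·S=26.3749
The time-0 hedge costs 29.6745, which is the no-arbitrage price.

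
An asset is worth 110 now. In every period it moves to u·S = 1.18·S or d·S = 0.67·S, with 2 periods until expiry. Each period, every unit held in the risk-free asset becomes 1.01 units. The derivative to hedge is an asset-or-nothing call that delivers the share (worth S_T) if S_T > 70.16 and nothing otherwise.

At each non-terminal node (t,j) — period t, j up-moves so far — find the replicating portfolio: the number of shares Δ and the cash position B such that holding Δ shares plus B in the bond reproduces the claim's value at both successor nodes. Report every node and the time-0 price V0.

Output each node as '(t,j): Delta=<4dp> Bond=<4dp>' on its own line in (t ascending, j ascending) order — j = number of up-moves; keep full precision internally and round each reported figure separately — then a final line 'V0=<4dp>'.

(0,0): Delta=1.2905 Bond=-37.3328
(1,0): Delta=2.3137 Bond=-113.1183
(1,1): Delta=1.0000 Bond=0.0000
V0=104.6216

Risk-neutral probability p* = (R−d)/(u−d) = (1.01−0.67)/(1.18−0.67) = 0.6667.
Payoff layer (t=2): V(2,0)=0.0000, V(2,1)=86.9660, V(2,2)=153.1640
Node (1,0) S=73.7000: V=(p*·86.9660+(1−p*)·0.0000)/1.01=57.4033; Δ=(86.9660−0.0000)/(86.9660−49.3790)=2.3137; B=V−Δ·S=-113.1183
Node (1,1) S=129.8000: V=(p*·153.1640+(1−p*)·86.9660)/1.01=129.8000; Δ=(153.1640−86.9660)/(153.1640−86.9660)=1.0000; B=V−Δ·S=0.0000
Node (0,0) S=110.0000: V=(p*·129.8000+(1−p*)·57.4033)/1.01=104.6216; Δ=(129.8000−57.4033)/(129.8000−73.7000)=1.2905; B=V−Δ·S=-37.3328
Root portfolio cost Δ·110+B reproduces V0=104.6216.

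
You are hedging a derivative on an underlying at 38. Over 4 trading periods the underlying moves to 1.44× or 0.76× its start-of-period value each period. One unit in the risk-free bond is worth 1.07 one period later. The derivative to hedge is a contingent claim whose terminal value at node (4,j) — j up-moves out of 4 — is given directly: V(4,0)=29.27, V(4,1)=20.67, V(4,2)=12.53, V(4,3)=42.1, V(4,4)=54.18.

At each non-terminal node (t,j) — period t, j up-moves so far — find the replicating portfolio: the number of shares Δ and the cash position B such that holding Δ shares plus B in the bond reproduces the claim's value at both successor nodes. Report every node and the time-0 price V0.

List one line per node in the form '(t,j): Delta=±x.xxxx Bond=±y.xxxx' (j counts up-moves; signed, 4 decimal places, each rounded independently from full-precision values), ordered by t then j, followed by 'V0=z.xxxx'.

Under the risk-neutral measure, an up-move has probability p* = (R−d)/(u−d) = 0.4559 and values discount at R = 1.07.
Payoff layer (t=4): V(4,0)=29.2700, V(4,1)=20.6700, V(4,2)=12.5300, V(4,3)=42.1000, V(4,4)=54.1800
(3,0): S=16.6811. Δ = (V_up−V_dn)/(S_up−S_dn) = (20.6700−29.2700)/(24.0208−12.6776) = -0.7582. V = [p*·20.6700 + (1−p*)·29.2700]/1.07 = 23.6910. B = V − Δ·S = 36.3381.
(3,1): S=31.6063. Δ = (V_up−V_dn)/(S_up−S_dn) = (12.5300−20.6700)/(45.5130−24.0208) = -0.3787. V = [p*·12.5300 + (1−p*)·20.6700]/1.07 = 15.8496. B = V − Δ·S = 27.8202.
(3,2): S=59.8856. Δ = (V_up−V_dn)/(S_up−S_dn) = (42.1000−12.5300)/(86.2352−45.5130) = 0.7261. V = [p*·42.1000 + (1−p*)·12.5300]/1.07 = 24.3088. B = V − Δ·S = -19.1765.
(3,3): S=113.4674. Δ = (V_up−V_dn)/(S_up−S_dn) = (54.1800−42.1000)/(163.3930−86.2352) = 0.1566. V = [p*·54.1800 + (1−p*)·42.1000]/1.07 = 44.4926. B = V − Δ·S = 26.7279.
(2,0): S=21.9488. Δ = (V_up−V_dn)/(S_up−S_dn) = (15.8496−23.6910)/(31.6063−16.6811) = -0.5254. V = [p*·15.8496 + (1−p*)·23.6910]/1.07 = 18.8003. B = V − Δ·S = 30.3317.
(2,1): S=41.5872. Δ = (V_up−V_dn)/(S_up−S_dn) = (24.3088−15.8496)/(59.8856−31.6063) = 0.2991. V = [p*·24.3088 + (1−p*)·15.8496]/1.07 = 18.4169. B = V − Δ·S = 5.9769.
(2,2): S=78.7968. Δ = (V_up−V_dn)/(S_up−S_dn) = (44.4926−24.3088)/(113.4674−59.8856) = 0.3767. V = [p*·44.4926 + (1−p*)·24.3088]/1.07 = 31.3180. B = V − Δ·S = 1.6360.
(1,0): S=28.8800. Δ = (V_up−V_dn)/(S_up−S_dn) = (18.4169−18.8003)/(41.5872−21.9488) = -0.0195. V = [p*·18.4169 + (1−p*)·18.8003]/1.07 = 17.4070. B = V − Δ·S = 17.9708.
(1,1): S=54.7200. Δ = (V_up−V_dn)/(S_up−S_dn) = (31.3180−18.4169)/(78.7968−41.5872) = 0.3467. V = [p*·31.3180 + (1−p*)·18.4169]/1.07 = 22.7086. B = V − Δ·S = 3.7364.
(0,0): S=38.0000. Δ = (V_up−V_dn)/(S_up−S_dn) = (22.7086−17.4070)/(54.7200−28.8800) = 0.2052. V = [p*·22.7086 + (1−p*)·17.4070]/1.07 = 18.5270. B = V − Δ·S = 10.7305.
Root portfolio cost Δ·38+B reproduces V0=18.5270.

(0,0): Delta=0.2052 Bond=10.7305
(1,0): Delta=-0.0195 Bond=17.9708
(1,1): Delta=0.3467 Bond=3.7364
(2,0): Delta=-0.5254 Bond=30.3317
(2,1): Delta=0.2991 Bond=5.9769
(2,2): Delta=0.3767 Bond=1.6360
(3,0): Delta=-0.7582 Bond=36.3381
(3,1): Delta=-0.3787 Bond=27.8202
(3,2): Delta=0.7261 Bond=-19.1765
(3,3): Delta=0.1566 Bond=26.7279
V0=18.5270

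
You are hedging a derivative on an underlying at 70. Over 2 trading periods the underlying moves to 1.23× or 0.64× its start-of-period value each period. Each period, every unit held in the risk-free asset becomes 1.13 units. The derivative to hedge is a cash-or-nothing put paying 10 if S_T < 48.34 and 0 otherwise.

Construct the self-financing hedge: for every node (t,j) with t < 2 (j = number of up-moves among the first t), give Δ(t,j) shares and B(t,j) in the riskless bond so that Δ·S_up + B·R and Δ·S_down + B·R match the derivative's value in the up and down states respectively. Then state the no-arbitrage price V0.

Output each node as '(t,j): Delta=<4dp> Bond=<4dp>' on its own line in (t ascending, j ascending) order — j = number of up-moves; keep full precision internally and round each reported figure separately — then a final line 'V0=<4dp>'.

(0,0): Delta=-0.0363 Bond=2.7672
(1,0): Delta=-0.3783 Bond=18.4491
(1,1): Delta=0.0000 Bond=0.0000
V0=0.2250

Since d<R<u, set p* = (R−d)/(u−d) = 0.8305; price each node as the discounted p*-expectation of its children.
Terminal values V(2,·): V(2,0)=10.0000, V(2,1)=0.0000, V(2,2)=0.0000
(1,0): S=44.8000. Δ = (V_up−V_dn)/(S_up−S_dn) = (0.0000−10.0000)/(55.1040−28.6720) = -0.3783. V = [p*·0.0000 + (1−p*)·10.0000]/1.13 = 1.4999. B = V − Δ·S = 18.4491.
(1,1): S=86.1000. Δ = (V_up−V_dn)/(S_up−S_dn) = (0.0000−0.0000)/(105.9030−55.1040) = 0.0000. V = [p*·0.0000 + (1−p*)·0.0000]/1.13 = 0.0000. B = V − Δ·S = 0.0000.
(0,0): S=70.0000. Δ = (V_up−V_dn)/(S_up−S_dn) = (0.0000−1.4999)/(86.1000−44.8000) = -0.0363. V = [p*·0.0000 + (1−p*)·1.4999]/1.13 = 0.2250. B = V − Δ·S = 2.7672.
Each (Δ,B) replicates both successor values, so the strategy is self-financing and V0 is arbitrage-free.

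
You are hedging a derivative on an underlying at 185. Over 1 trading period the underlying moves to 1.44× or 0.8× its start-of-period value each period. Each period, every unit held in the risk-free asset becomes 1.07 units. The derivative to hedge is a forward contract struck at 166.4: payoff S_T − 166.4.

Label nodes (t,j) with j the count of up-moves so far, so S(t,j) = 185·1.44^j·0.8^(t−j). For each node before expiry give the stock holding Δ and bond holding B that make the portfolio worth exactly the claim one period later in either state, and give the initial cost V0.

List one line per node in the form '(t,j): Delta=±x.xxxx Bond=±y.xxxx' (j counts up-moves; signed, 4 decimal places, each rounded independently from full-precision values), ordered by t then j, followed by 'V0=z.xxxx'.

(0,0): Delta=1.0000 Bond=-155.5140
V0=29.4860

Risk-neutral probability p* = (R−d)/(u−d) = (1.07−0.8)/(1.44−0.8) = 0.4219.
Terminal payoffs: V(1,0)=-18.4000, V(1,1)=100.0000
(0,0): S=185.0000. Δ = (V_up−V_dn)/(S_up−S_dn) = (100.0000−-18.4000)/(266.4000−148.0000) = 1.0000. V = [p*·100.0000 + (1−p*)·-18.4000]/1.07 = 29.4860. B = V − Δ·S = -155.5140.
Check: Δ(0,0)·S0 + B(0,0) = 29.4860 = V0.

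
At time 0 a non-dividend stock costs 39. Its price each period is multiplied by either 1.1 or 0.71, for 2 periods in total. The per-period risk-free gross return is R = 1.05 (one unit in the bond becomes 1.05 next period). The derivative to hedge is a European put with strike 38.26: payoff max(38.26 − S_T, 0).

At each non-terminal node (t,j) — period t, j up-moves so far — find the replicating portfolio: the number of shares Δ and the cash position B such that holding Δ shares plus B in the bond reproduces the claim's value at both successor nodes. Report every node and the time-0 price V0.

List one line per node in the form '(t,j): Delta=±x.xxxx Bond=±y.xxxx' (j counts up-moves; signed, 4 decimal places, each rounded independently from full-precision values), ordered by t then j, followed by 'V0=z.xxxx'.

(0,0): Delta=-0.5125 Bond=21.8477
(1,0): Delta=-1.0000 Bond=36.4381
(1,1): Delta=-0.4663 Bond=20.9551
V0=1.8590

No-arbitrage ⇒ martingale measure with p* = (R−d)/(u−d) = 0.8718.
At expiry t=2: V(2,0)=18.6001, V(2,1)=7.8010, V(2,2)=0.0000
(1,0): S=27.6900. Δ = (V_up−V_dn)/(S_up−S_dn) = (7.8010−18.6001)/(30.4590−19.6599) = -1.0000. V = [p*·7.8010 + (1−p*)·18.6001]/1.05 = 8.7481. B = V − Δ·S = 36.4381.
(1,1): S=42.9000. Δ = (V_up−V_dn)/(S_up−S_dn) = (0.0000−7.8010)/(47.1900−30.4590) = -0.4663. V = [p*·0.0000 + (1−p*)·7.8010]/1.05 = 0.9525. B = V − Δ·S = 20.9551.
(0,0): S=39.0000. Δ = (V_up−V_dn)/(S_up−S_dn) = (0.9525−8.7481)/(42.9000−27.6900) = -0.5125. V = [p*·0.9525 + (1−p*)·8.7481]/1.05 = 1.8590. B = V − Δ·S = 21.8477.
Check: Δ(0,0)·S0 + B(0,0) = 1.8590 = V0.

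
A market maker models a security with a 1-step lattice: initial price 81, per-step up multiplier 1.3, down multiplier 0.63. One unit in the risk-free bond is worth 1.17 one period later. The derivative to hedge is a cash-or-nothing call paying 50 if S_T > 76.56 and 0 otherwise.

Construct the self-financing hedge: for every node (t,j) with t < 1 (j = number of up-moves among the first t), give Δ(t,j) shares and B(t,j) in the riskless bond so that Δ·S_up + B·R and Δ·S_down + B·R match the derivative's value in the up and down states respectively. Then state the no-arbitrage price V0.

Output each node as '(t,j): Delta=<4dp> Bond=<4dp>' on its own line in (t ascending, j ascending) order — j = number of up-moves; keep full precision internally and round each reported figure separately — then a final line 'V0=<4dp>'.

Since d<R<u, set p* = (R−d)/(u−d) = 0.8060; price each node as the discounted p*-expectation of its children.
Payoff layer (t=1): V(1,0)=0.0000, V(1,1)=50.0000
(0,0): S=81.0000. Δ = (V_up−V_dn)/(S_up−S_dn) = (50.0000−0.0000)/(105.3000−51.0300) = 0.9213. V = [p*·50.0000 + (1−p*)·0.0000]/1.17 = 34.4432. B = V − Δ·S = -40.1837.
Each (Δ,B) replicates both successor values, so the strategy is self-financing and V0 is arbitrage-free.

(0,0): Delta=0.9213 Bond=-40.1837
V0=34.4432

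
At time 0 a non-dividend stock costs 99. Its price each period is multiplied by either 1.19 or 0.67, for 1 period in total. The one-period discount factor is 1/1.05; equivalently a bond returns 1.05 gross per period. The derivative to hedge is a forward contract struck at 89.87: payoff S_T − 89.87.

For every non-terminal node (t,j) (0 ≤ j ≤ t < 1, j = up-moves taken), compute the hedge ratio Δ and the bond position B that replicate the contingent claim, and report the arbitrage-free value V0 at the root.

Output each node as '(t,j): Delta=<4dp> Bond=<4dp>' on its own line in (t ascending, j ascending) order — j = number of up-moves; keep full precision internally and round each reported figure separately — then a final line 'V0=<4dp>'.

(0,0): Delta=1.0000 Bond=-85.5905
V0=13.4095

Under the risk-neutral measure, an up-move has probability p* = (R−d)/(u−d) = 0.7308 and values discount at R = 1.05.
Payoff layer (t=1): V(1,0)=-23.5400, V(1,1)=27.9400
(0,0): S=99.0000. Δ = (V_up−V_dn)/(S_up−S_dn) = (27.9400−-23.5400)/(117.8100−66.3300) = 1.0000. V = [p*·27.9400 + (1−p*)·-23.5400]/1.05 = 13.4095. B = V − Δ·S = -85.5905.
The time-0 hedge costs 13.4095, which is the no-arbitrage price.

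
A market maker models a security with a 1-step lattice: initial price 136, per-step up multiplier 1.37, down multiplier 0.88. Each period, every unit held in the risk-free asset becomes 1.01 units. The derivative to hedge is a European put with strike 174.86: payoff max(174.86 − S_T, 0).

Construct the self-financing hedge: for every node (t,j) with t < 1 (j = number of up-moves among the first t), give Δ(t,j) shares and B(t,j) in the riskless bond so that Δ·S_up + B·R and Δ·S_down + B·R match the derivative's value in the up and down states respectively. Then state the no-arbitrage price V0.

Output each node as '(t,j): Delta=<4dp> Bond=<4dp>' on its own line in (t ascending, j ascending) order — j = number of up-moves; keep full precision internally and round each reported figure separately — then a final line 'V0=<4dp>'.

(0,0): Delta=-0.8280 Bond=152.7513
V0=40.1390

Since d<R<u, set p* = (R−d)/(u−d) = 0.2653; price each node as the discounted p*-expectation of its children.
Payoff layer (t=1): V(1,0)=55.1800, V(1,1)=0.0000
(0,0): S=136.0000. Δ = (V_up−V_dn)/(S_up−S_dn) = (0.0000−55.1800)/(186.3200−119.6800) = -0.8280. V = [p*·0.0000 + (1−p*)·55.1800]/1.01 = 40.1390. B = V − Δ·S = 152.7513.
Root portfolio cost Δ·136+B reproduces V0=40.1390.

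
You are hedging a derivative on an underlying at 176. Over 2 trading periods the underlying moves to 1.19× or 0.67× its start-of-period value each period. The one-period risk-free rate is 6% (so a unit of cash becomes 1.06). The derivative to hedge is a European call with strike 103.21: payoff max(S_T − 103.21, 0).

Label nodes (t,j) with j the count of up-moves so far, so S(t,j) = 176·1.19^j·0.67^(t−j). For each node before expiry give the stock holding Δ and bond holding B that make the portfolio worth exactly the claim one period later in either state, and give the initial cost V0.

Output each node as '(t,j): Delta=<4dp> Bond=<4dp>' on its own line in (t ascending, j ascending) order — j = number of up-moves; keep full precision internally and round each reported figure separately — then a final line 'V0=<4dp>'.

No-arbitrage ⇒ martingale measure with p* = (R−d)/(u−d) = 0.7500.
Terminal values V(2,·): V(2,0)=0.0000, V(2,1)=37.1148, V(2,2)=146.0236
(1,0): S=117.9200. Δ = (V_up−V_dn)/(S_up−S_dn) = (37.1148−0.0000)/(140.3248−79.0064) = 0.6053. V = [p*·37.1148 + (1−p*)·0.0000]/1.06 = 26.2605. B = V − Δ·S = -45.1141.
(1,1): S=209.4400. Δ = (V_up−V_dn)/(S_up−S_dn) = (146.0236−37.1148)/(249.2336−140.3248) = 1.0000. V = [p*·146.0236 + (1−p*)·37.1148]/1.06 = 112.0721. B = V − Δ·S = -97.3679.
(0,0): S=176.0000. Δ = (V_up−V_dn)/(S_up−S_dn) = (112.0721−26.2605)/(209.4400−117.9200) = 0.9376. V = [p*·112.0721 + (1−p*)·26.2605]/1.06 = 85.4898. B = V − Δ·S = -79.5325.
Each (Δ,B) replicates both successor values, so the strategy is self-financing and V0 is arbitrage-free.

(0,0): Delta=0.9376 Bond=-79.5325
(1,0): Delta=0.6053 Bond=-45.1141
(1,1): Delta=1.0000 Bond=-97.3679
V0=85.4898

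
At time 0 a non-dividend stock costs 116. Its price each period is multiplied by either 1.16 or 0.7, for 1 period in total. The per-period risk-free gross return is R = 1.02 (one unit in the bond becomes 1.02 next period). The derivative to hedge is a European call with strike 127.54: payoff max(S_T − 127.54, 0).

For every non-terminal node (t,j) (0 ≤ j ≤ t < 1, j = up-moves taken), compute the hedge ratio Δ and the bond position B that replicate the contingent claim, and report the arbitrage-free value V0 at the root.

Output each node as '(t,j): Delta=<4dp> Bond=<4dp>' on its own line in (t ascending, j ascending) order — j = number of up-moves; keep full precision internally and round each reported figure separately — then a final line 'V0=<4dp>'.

(0,0): Delta=0.1316 Bond=-10.4731
V0=4.7877

Under the risk-neutral measure, an up-move has probability p* = (R−d)/(u−d) = 0.6957 and values discount at R = 1.02.
Terminal payoffs: V(1,0)=0.0000, V(1,1)=7.0200
Node (0,0) S=116.0000: V=(p*·7.0200+(1−p*)·0.0000)/1.02=4.7877; Δ=(7.0200−0.0000)/(134.5600−81.2000)=0.1316; B=V−Δ·S=-10.4731
Each (Δ,B) replicates both successor values, so the strategy is self-financing and V0 is arbitrage-free.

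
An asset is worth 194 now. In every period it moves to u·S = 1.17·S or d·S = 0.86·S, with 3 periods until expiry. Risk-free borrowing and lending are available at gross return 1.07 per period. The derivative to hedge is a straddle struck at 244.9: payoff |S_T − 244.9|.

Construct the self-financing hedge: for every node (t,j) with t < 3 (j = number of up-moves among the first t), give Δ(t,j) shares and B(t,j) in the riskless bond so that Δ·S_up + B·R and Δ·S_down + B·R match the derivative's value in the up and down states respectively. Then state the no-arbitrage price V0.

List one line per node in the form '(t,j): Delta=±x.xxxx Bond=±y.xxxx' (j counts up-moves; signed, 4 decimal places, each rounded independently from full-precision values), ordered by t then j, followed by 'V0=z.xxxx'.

(0,0): Delta=-0.1227 Bond=63.1253
(1,0): Delta=-1.0000 Bond=213.9051
(1,1): Delta=0.1843 Bond=-2.1517
(2,0): Delta=-1.0000 Bond=228.8785
(2,1): Delta=-1.0000 Bond=228.8785
(2,2): Delta=0.5988 Bond=-112.3884
V0=39.3126

Risk-neutral probability p* = (R−d)/(u−d) = (1.07−0.86)/(1.17−0.86) = 0.6774.
Terminal payoffs: V(3,0)=121.5051, V(3,1)=77.0256, V(3,2)=16.5127, V(3,3)=65.8129
  t=2,j=0: stock 143.4824 → up 167.8744 (V=77.0256), down 123.3949 (V=121.5051). Price 85.3961; hedge Δ=-1.0000, bond B=228.8785.
  t=2,j=1: stock 195.2028 → up 228.3873 (V=16.5127), down 167.8744 (V=77.0256). Price 33.6757; hedge Δ=-1.0000, bond B=228.8785.
  t=2,j=2: stock 265.5666 → up 310.7129 (V=65.8129), down 228.3873 (V=16.5127). Price 46.6445; hedge Δ=0.5988, bond B=-112.3884.
  t=1,j=0: stock 166.8400 → up 195.2028 (V=33.6757), down 143.4824 (V=85.3961). Price 47.0651; hedge Δ=-1.0000, bond B=213.9051.
  t=1,j=1: stock 226.9800 → up 265.5666 (V=46.6445), down 195.2028 (V=33.6757). Price 39.6832; hedge Δ=0.1843, bond B=-2.1517.
  t=0,j=0: stock 194.0000 → up 226.9800 (V=39.6832), down 166.8400 (V=47.0651). Price 39.3126; hedge Δ=-0.1227, bond B=63.1253.
Each (Δ,B) replicates both successor values, so the strategy is self-financing and V0 is arbitrage-free.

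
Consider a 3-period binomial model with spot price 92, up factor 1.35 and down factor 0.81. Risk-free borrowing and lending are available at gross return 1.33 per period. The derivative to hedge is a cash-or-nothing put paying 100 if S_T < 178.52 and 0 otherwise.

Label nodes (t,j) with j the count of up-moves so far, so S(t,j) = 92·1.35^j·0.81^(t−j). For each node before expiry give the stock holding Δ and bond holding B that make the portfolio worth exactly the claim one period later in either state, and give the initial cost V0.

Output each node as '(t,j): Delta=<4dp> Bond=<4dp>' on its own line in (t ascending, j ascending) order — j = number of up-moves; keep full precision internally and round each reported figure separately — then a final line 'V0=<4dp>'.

(0,0): Delta=-1.0552 Bond=101.6284
(1,0): Delta=0.0000 Bond=56.5323
(1,1): Delta=-1.0795 Bond=138.1901
(2,0): Delta=0.0000 Bond=75.1880
(2,1): Delta=0.0000 Bond=75.1880
(2,2): Delta=-1.1045 Bond=187.9699
V0=4.5501

Since d<R<u, set p* = (R−d)/(u−d) = 0.9630; price each node as the discounted p*-expectation of its children.
Payoff layer (t=3): V(3,0)=100.0000, V(3,1)=100.0000, V(3,2)=100.0000, V(3,3)=0.0000
  t=2,j=0: stock 60.3612 → up 81.4876 (V=100.0000), down 48.8926 (V=100.0000). Price 75.1880; hedge Δ=0.0000, bond B=75.1880.
  t=2,j=1: stock 100.6020 → up 135.8127 (V=100.0000), down 81.4876 (V=100.0000). Price 75.1880; hedge Δ=0.0000, bond B=75.1880.
  t=2,j=2: stock 167.6700 → up 226.3545 (V=0.0000), down 135.8127 (V=100.0000). Price 2.7847; hedge Δ=-1.1045, bond B=187.9699.
  t=1,j=0: stock 74.5200 → up 100.6020 (V=75.1880), down 60.3612 (V=75.1880). Price 56.5323; hedge Δ=0.0000, bond B=56.5323.
  t=1,j=1: stock 124.2000 → up 167.6700 (V=2.7847), down 100.6020 (V=75.1880). Price 4.1100; hedge Δ=-1.0795, bond B=138.1901.
  t=0,j=0: stock 92.0000 → up 124.2000 (V=4.1100), down 74.5200 (V=56.5323). Price 4.5501; hedge Δ=-1.0552, bond B=101.6284.
The time-0 hedge costs 4.5501, which is the no-arbitrage price.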